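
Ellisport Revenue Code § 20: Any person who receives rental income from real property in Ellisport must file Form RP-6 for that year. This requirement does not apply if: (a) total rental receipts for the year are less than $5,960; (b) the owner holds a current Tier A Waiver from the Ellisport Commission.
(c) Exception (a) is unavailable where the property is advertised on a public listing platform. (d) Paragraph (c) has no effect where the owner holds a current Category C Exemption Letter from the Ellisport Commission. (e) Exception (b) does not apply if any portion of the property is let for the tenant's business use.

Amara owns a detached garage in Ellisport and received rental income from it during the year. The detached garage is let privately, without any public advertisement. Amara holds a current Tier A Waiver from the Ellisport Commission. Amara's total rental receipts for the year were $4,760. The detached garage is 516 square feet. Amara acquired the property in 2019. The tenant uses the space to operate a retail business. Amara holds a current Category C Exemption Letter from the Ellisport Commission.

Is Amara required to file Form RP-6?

No — exception (a) applies; Amara is not required to file Form RP-6.

All of (a)'s requirements are met (total rental receipts for the year are $4,760, less than the $5,960 limit). Applying paragraphs (c)–(d): (c), which would limit (a), does not operate here: the property is let privately without advertisement. So (a) applies.
Exception (b): a current Tier A Waiver is held — every condition holds. But: (e) operates against (b): the space is let for business use. Exception (b) does not apply.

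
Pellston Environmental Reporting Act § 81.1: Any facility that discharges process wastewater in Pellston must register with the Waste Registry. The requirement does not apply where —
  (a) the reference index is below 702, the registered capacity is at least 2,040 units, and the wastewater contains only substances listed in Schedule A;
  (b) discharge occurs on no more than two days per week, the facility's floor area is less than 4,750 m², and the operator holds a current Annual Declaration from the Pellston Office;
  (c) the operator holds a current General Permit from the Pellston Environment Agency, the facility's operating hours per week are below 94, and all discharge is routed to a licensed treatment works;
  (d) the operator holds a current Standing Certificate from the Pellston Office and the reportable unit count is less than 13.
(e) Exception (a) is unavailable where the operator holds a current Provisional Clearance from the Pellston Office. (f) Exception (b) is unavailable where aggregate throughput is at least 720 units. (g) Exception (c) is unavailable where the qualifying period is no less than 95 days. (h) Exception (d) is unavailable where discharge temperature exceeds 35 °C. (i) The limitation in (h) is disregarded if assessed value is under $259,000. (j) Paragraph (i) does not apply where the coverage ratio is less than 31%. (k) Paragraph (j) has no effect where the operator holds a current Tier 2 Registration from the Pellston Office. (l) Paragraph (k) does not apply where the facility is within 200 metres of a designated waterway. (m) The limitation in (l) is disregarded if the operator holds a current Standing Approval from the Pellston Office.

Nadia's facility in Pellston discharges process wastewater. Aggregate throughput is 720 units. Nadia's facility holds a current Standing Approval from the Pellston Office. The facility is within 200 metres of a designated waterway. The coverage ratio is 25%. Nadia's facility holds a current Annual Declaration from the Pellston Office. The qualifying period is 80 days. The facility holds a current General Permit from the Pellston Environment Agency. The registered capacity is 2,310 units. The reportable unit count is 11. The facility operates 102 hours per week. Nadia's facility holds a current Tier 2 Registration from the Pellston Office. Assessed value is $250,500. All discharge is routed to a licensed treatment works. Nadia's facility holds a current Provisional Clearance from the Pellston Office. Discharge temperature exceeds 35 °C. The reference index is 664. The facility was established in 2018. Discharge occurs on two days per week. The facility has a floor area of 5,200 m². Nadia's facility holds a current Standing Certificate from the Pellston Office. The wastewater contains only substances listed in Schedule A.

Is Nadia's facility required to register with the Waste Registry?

Exception (a)'s conditions are all satisfied: the reference index is 664, below the 702 limit; the registered capacity is 2,310 units, meeting the 2,040 units threshold; the wastewater is Schedule-A-only. However, paragraph (e) must be considered: (e) is engaged — a current Provisional Clearance is held. (a) is therefore removed.
Exception (b) requires that the facility's floor area is less than 4,750 m²; but the facility's floor area is 5,200 m², not less than 4,750 m², so (b) is unavailable.
Exception (c) fails — the facility's operating hours per week are 102, not below 94.
Exception (d)'s conditions are all satisfied: a current Standing Certificate is held; the reportable unit count is 11, less than the 13 limit. Considering the limiting provisions: (h) is engaged (discharge temperature exceeds 35 °C), but yields to (i): (i) applies — assessed value is $250,500, under the $259,000 limit. (j) operates (the coverage ratio is 25%, less than the 31% limit), but is set aside by (k): (k) is engaged — a current Tier 2 Registration is held. (l) operates (the facility is within 200 m of a designated waterway), but yields to (m): (m) applies — a current Standing Approval is held. So (d) applies.

No — exception (d) applies; Nadia's facility is not required to register with the Waste Registry.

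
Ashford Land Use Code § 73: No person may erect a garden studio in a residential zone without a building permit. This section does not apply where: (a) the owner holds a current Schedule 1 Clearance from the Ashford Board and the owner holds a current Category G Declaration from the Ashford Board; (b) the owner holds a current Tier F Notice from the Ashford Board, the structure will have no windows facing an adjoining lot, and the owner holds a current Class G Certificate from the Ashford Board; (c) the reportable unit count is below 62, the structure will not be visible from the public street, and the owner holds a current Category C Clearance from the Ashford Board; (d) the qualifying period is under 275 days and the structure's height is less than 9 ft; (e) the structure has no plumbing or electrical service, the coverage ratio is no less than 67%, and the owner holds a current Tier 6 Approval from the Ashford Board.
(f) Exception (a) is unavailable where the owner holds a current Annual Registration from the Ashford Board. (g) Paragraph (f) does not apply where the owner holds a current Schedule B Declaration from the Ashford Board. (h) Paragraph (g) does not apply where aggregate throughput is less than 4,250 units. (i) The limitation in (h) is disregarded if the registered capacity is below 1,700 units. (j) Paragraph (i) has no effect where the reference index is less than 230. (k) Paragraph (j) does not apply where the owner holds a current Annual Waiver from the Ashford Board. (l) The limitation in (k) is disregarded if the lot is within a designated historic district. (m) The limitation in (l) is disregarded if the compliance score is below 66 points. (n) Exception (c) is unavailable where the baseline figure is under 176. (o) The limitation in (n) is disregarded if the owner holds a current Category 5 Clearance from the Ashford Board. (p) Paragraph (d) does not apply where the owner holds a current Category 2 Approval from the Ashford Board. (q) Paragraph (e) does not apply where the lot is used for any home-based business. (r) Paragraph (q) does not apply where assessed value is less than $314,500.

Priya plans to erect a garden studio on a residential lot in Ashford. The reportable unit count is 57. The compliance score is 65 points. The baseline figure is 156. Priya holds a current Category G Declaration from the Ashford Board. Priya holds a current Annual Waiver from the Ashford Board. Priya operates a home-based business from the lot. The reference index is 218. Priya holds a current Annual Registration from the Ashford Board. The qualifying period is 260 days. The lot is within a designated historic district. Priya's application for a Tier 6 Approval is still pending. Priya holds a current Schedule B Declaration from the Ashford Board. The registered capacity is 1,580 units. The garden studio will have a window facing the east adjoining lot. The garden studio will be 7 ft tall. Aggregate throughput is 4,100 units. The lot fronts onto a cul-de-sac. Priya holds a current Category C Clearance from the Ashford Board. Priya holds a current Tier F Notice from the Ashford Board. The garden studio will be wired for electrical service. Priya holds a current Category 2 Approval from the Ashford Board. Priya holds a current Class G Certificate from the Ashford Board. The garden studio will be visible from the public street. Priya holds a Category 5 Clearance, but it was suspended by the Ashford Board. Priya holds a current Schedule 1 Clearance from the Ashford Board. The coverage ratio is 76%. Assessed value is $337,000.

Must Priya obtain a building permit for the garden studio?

No — exception (a) applies; Priya does not need a building permit.

All of (a)'s requirements are met (a current Schedule 1 Clearance is held; a current Category G Declaration is held). Under paragraphs (f)–(m): (f) operates (a current Annual Registration is held), but is displaced by (g): (g) applies — a current Schedule B Declaration is held. (h) is triggered (aggregate throughput is 4,100 units, less than the 4,250 units limit), but is set aside by (i): (i) operates against (h): the registered capacity is 1,580 units, below the 1,700 units limit. (j) applies (the reference index is 218, less than the 230 limit), but is set aside by (k): (k) operates — a current Annual Waiver is held. (l) applies (the lot is in a historic district), but is displaced by (m): (m) operates against (l): the compliance score is 65 points, below the 66 points limit. (a) remains available.
Exception (b) fails — a window faces an adjoining lot.
Exception (c) fails — the structure will be visible from the street.
Exception (d)'s conditions are all satisfied: the qualifying period is 260 days, under the 275 days limit; the structure's height is 7 ft, less than the 9 ft limit. However, paragraph (p) must be considered: (p) is engaged — a current Category 2 Approval is held. Exception (d) does not apply.
Exception (e) does not apply: electrical service is planned.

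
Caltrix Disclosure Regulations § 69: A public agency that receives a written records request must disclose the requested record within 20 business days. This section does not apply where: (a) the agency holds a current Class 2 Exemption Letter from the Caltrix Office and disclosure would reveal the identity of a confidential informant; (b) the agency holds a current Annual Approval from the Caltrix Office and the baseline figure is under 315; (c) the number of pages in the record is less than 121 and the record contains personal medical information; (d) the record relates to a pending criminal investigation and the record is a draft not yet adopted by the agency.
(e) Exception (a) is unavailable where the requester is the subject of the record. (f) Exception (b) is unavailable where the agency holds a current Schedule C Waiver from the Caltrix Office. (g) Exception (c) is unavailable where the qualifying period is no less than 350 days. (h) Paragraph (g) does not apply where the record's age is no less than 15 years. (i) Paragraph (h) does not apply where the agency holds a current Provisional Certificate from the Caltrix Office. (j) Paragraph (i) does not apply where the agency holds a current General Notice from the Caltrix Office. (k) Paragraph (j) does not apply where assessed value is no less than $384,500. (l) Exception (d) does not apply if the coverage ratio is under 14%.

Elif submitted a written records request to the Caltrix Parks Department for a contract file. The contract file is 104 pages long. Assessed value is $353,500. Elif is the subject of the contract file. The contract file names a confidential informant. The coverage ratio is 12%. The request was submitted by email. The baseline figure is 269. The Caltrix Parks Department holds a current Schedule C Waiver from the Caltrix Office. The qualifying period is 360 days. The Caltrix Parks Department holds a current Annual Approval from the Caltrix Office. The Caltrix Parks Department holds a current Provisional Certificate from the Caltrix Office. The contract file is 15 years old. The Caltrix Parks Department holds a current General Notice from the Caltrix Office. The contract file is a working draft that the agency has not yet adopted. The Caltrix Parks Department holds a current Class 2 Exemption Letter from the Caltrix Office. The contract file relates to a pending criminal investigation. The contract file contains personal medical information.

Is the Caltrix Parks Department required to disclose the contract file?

Exception (a) is satisfied on its face — a current Class 2 Exemption Letter is held; the contract file names a confidential informant. But: (e) operates against (a): Elif is the subject of the contract file. (a) is therefore removed.
Exception (b)'s conditions are all satisfied: a current Annual Approval is held; the baseline figure is 269, under the 315 limit. Turning to paragraph (f): (f) operates against (b): a current Schedule C Waiver is held. (b) is therefore removed.
Exception (c)'s conditions are all satisfied: the number of pages in the record is 104, less than the 121 limit; the contract file contains personal medical information. Applying paragraphs (g)–(k): (g) would limit (c) — the qualifying period is 360 days, meeting the 350 days threshold — but (h) sets (g) aside: (h) operates against (g): the record's age is 15 years, meeting the 15 years threshold. (i) would limit (h) — a current Provisional Certificate is held — but (j) sets (i) aside: (j) operates against (i): a current General Notice is held. (k) is not triggered (assessed value is $353,500, short of $384,500), so (j) stands. Exception (c) stands.
Exception (d)'s conditions are all satisfied: the contract file relates to a pending investigation; the contract file is an unadopted draft. However, paragraph (l) must be considered: (l) operates against (d): the coverage ratio is 12%, under the 14% limit. So (d) is unavailable.

No — exception (c) applies; the Caltrix Parks Department is not required to disclose the contract file.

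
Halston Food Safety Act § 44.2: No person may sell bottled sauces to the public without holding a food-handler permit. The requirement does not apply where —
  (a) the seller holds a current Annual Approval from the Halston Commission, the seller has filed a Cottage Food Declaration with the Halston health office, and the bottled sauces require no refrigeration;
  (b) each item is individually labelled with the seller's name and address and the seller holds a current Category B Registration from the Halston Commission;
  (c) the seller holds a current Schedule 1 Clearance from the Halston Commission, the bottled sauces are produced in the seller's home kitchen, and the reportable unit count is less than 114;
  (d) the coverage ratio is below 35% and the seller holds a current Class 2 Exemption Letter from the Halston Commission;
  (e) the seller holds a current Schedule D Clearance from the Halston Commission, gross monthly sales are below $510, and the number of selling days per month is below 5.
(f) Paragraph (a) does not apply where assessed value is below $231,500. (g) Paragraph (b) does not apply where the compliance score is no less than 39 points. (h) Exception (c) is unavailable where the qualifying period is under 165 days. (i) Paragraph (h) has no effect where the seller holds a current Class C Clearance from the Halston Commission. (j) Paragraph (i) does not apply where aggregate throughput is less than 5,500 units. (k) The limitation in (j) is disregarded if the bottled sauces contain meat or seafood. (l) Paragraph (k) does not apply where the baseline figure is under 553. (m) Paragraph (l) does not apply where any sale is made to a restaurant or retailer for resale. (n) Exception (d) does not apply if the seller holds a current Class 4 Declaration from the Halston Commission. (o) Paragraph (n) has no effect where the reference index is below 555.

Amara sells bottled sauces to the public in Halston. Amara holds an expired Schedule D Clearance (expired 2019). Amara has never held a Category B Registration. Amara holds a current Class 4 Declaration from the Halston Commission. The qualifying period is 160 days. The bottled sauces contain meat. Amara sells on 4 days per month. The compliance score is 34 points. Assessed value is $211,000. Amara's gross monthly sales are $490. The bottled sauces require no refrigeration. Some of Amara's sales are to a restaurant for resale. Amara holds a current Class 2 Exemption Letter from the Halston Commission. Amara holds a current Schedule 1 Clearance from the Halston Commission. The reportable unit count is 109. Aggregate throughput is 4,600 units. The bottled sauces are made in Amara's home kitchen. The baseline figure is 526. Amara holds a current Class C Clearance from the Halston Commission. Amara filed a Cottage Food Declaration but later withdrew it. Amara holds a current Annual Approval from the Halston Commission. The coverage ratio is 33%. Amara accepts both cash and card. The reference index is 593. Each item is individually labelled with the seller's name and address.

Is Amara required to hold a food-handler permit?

Exception (a) requires that the seller has filed a Cottage Food Declaration with the Halston health office; but the Cottage Food Declaration was withdrawn, so (a) is unavailable.
Exception (b) requires that the seller holds a current Category B Registration from the Halston Commission; but no current Category B Registration is held, so (b) is unavailable.
All of (c)'s requirements are met (a current Schedule 1 Clearance is held; the bottled sauces are home-kitchen produced; the reportable unit count is 109, less than the 114 limit). As to paragraphs (h)–(m): (h) would limit (c) — the qualifying period is 160 days, under the 165 days limit — but (i) sets (h) aside: (i) operates — a current Class C Clearance is held. (j) would limit (i) — aggregate throughput is 4,600 units, less than the 5,500 units limit — but (k) sets (j) aside: (k) is engaged — the bottled sauces contain meat. (l) would limit (k) — the baseline figure is 526, under the 553 limit — but (m) sets (l) aside: (m) operates — some sales are to a restaurant for resale. Exception (c) stands.
Exception (d): the coverage ratio is 33%, below the 35% limit; a current Class 2 Exemption Letter is held — every condition holds. Turning to paragraphs (n)–(o): (n) operates — a current Class 4 Declaration is held. (o) is not triggered (the reference index is 593, not below 555), so (n) stands. Exception (d) does not apply.
Exception (e) does not apply: no current Schedule D Clearance is held.

No — exception (c) applies; Amara is not required to hold a food-handler permit.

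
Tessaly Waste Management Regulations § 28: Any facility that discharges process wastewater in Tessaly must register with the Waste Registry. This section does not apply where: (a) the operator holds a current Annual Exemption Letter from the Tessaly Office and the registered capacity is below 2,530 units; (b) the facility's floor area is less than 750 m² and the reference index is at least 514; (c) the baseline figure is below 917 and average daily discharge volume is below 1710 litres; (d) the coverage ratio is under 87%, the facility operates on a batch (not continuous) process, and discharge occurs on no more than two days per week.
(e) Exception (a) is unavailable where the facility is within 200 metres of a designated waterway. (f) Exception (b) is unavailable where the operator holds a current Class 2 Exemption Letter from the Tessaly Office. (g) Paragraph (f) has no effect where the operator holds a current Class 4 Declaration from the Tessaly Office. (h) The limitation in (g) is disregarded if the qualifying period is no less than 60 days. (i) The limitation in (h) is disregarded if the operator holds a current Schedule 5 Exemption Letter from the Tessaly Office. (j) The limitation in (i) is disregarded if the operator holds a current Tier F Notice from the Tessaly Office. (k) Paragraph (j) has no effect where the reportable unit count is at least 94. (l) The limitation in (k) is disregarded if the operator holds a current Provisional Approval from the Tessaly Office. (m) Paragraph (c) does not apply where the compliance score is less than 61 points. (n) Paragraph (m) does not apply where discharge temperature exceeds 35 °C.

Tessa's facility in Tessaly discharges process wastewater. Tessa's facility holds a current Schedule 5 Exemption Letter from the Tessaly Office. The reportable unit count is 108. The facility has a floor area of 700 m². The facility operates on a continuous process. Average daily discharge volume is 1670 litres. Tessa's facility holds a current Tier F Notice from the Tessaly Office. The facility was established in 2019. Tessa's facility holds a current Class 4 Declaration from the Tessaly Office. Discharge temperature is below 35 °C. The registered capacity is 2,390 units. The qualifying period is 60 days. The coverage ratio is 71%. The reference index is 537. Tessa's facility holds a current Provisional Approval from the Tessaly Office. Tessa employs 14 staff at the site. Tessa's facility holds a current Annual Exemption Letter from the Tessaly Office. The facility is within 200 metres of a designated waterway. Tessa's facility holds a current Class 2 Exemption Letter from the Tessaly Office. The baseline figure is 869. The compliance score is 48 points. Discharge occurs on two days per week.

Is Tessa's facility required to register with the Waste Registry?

All of (a)'s requirements are met (a current Annual Exemption Letter is held; the registered capacity is 2,390 units, below the 2,530 units limit). Turning to paragraph (e): (e) operates — the facility is within 200 m of a designated waterway. Exception (a) does not apply.
Exception (b): the facility's floor area is 700 m², less than the 750 m² limit; the reference index is 537, meeting the 514 threshold — every condition holds. Turning to paragraphs (f)–(l): (f) is engaged — a current Class 2 Exemption Letter is held. (g) would limit (f) — a current Class 4 Declaration is held — but (h) sets (g) aside: (h) operates against (g): the qualifying period is 60 days, meeting the 60 days threshold. (i) is engaged (a current Schedule 5 Exemption Letter is held), but is itself disapplied by (j): (j) is triggered — a current Tier F Notice is held. (k) would limit (j) — the reportable unit count is 108, meeting the 94 threshold — but (l) sets (k) aside: (l) operates against (k): a current Provisional Approval is held. Exception (b) does not apply.
Exception (c): the baseline figure is 869, below the 917 limit; average daily discharge volume is 1670 litres, below the 1710 litres limit — every condition holds. Turning to paragraphs (m)–(n): (m) applies — the compliance score is 48 points, less than the 61 points limit. (n) is not triggered (discharge temperature is below 35 °C), so (m) stands. (c) is therefore removed.
Exception (d) does not apply: the facility operates on a continuous process.
No exception displaces § 28.

Yes — Tessa's facility must register with the Waste Registry.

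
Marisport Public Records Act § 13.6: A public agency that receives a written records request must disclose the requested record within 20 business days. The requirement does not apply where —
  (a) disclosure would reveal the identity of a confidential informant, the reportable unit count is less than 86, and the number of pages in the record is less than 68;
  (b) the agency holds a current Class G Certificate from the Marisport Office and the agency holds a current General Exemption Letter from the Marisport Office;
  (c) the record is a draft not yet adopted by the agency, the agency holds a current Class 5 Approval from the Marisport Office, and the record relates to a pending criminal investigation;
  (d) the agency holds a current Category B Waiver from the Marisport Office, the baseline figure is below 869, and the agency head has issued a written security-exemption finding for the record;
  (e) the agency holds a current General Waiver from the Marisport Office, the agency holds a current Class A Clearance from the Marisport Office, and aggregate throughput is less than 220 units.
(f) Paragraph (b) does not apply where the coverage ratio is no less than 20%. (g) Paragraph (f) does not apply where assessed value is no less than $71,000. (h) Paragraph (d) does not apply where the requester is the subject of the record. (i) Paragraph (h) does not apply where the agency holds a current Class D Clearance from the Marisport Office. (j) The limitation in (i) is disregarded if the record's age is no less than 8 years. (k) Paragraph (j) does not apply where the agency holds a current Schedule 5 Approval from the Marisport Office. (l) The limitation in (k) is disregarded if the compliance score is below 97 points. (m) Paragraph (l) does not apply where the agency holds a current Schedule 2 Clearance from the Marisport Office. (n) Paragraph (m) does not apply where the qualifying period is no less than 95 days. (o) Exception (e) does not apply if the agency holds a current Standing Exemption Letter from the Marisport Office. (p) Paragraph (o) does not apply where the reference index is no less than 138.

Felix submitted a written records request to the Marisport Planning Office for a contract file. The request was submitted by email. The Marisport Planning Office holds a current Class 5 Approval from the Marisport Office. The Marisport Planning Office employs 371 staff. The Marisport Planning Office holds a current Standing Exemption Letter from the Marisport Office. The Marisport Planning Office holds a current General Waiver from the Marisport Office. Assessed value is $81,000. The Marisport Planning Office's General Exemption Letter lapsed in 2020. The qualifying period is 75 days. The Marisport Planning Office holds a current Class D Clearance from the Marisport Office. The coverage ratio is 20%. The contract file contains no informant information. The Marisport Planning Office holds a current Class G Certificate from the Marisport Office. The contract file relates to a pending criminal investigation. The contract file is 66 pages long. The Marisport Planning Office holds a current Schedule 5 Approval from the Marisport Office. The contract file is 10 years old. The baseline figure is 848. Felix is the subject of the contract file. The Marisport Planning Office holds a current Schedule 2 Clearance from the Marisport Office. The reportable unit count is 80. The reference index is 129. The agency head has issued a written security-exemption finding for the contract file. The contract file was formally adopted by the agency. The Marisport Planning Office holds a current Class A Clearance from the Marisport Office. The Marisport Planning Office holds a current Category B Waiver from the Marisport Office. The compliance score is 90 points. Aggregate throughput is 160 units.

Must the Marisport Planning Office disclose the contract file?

Exception (a) requires that disclosure would reveal the identity of a confidential informant; but the contract file contains no informant information, so (a) is unavailable.
Exception (b) does not apply: no current General Exemption Letter is held.
Exception (c) does not apply: the contract file has been formally adopted.
All of (d)'s requirements are met (a current Category B Waiver is held; the baseline figure is 848, below the 869 limit; a written security-exemption finding has been issued). As to paragraphs (h)–(n): (h) is engaged (Felix is the subject of the contract file), but is itself disapplied by (i): (i) operates against (h): a current Class D Clearance is held. (j) would limit (i) — the record's age is 10 years, meeting the 8 years threshold — but (k) sets (j) aside: (k) is triggered — a current Schedule 5 Approval is held. (l) is triggered (the compliance score is 90 points, below the 97 points limit), but is itself disapplied by (m): (m) operates against (l): a current Schedule 2 Clearance is held. (n), which would lift (m), is not engaged — the qualifying period is 75 days, short of 95 days. (d) remains available.
All of (e)'s requirements are met (a current General Waiver is held; a current Class A Clearance is held; aggregate throughput is 160 units, less than the 220 units limit). But: (o) applies — a current Standing Exemption Letter is held. (p) is not engaged (the reference index is 129, short of 138), so (o) stands. So (e) is unavailable.

No — exception (d) applies; the Marisport Planning Office is not required to disclose the contract file.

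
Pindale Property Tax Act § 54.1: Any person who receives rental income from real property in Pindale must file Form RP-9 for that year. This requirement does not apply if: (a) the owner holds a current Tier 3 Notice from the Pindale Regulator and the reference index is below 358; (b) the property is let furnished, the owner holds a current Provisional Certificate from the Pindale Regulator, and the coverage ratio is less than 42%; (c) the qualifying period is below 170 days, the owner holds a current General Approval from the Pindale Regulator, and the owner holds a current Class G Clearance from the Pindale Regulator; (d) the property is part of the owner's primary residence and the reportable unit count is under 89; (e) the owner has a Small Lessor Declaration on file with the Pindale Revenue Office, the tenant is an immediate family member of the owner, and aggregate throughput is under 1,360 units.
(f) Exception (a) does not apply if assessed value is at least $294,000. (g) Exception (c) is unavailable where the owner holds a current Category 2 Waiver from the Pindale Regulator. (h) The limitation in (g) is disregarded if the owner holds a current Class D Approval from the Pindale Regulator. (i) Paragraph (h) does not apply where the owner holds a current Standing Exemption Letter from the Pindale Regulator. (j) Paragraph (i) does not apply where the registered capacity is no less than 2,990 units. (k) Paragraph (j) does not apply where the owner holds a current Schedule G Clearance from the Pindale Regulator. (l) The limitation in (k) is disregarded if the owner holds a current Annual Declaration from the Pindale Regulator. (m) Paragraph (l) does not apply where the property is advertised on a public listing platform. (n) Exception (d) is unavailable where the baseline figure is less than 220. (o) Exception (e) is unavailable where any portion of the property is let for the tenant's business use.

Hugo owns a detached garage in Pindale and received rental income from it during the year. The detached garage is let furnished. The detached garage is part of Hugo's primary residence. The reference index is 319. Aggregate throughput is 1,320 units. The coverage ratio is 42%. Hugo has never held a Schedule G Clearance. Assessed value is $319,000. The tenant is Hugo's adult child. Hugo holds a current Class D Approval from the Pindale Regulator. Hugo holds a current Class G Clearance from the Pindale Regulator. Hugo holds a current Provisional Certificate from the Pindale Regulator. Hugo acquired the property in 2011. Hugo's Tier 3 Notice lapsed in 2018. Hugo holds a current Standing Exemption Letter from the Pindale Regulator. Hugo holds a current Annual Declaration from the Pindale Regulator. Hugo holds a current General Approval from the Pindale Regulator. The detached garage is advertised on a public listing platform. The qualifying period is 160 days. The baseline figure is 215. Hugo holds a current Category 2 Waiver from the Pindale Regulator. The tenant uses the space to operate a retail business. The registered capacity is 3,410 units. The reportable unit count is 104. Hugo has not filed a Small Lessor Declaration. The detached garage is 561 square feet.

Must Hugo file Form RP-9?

No — exception (c) applies; Hugo is not required to file Form RP-9.

Exception (a) requires that the owner holds a current Tier 3 Notice from the Pindale Regulator; but the Tier 3 Notice is not current, so (a) is unavailable.
Exception (b) requires that the coverage ratio is less than 42%; but the coverage ratio is 42%, not less than 42%, so (b) is unavailable.
Exception (c)'s conditions are all satisfied: the qualifying period is 160 days, below the 170 days limit; a current General Approval is held; a current Class G Clearance is held. As to paragraphs (g)–(m): (g) operates (a current Category 2 Waiver is held), but yields to (h): (h) operates against (g): a current Class D Approval is held. (i) operates (a current Standing Exemption Letter is held), but is itself disapplied by (j): (j) operates against (i): the registered capacity is 3,410 units, meeting the 2,990 units threshold. (k), which would lift (j), does not operate here — the Schedule G Clearance is not current. (c) remains available.
Exception (d) does not apply: the reportable unit count is 104, not under 89.
Exception (e) fails — no Small Lessor Declaration is on file.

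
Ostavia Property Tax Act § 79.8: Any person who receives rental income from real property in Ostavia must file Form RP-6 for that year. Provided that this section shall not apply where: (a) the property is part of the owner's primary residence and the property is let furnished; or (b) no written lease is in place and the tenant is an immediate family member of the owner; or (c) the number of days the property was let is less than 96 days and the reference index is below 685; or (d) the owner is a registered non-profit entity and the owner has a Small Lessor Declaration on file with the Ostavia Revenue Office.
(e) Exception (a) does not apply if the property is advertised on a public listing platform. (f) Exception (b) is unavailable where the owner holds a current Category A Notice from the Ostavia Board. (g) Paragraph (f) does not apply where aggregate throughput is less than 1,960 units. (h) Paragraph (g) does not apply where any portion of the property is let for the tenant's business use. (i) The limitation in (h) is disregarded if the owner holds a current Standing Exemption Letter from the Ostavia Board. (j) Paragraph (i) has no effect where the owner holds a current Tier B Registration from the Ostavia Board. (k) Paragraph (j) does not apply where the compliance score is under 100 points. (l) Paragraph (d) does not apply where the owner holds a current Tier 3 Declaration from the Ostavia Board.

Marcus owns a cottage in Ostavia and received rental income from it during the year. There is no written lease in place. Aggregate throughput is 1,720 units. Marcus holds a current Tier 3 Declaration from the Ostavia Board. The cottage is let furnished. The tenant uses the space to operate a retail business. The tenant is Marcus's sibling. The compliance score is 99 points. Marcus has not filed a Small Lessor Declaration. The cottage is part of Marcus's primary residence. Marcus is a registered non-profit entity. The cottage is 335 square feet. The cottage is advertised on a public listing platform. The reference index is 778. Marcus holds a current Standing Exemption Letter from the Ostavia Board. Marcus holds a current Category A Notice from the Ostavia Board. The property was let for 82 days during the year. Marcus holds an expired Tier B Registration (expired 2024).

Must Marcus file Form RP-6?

Exception (a): the cottage is part of the primary residence; the property is let furnished — every condition holds. But: (e) operates against (a): the property is publicly advertised. Exception (a) does not apply.
Exception (b) is satisfied on its face — there is no written lease; the tenant is an immediate family member. As to paragraphs (f)–(k): (f) would limit (b) — a current Category A Notice is held — but (g) sets (f) aside: (g) applies — aggregate throughput is 1,720 units, less than the 1,960 units limit. (h) would limit (g) — the space is let for business use — but (i) sets (h) aside: (i) operates against (h): a current Standing Exemption Letter is held. (j) is inapplicable (no current Tier B Registration is held), so (i) stands. So (b) applies.
Exception (c) does not apply: the reference index is 778, not below 685.
Exception (d) requires that the owner has a Small Lessor Declaration on file with the Ostavia Revenue Office; but no Small Lessor Declaration is on file, so (d) is unavailable.

No — exception (b) applies; Marcus is not required to file Form RP-6.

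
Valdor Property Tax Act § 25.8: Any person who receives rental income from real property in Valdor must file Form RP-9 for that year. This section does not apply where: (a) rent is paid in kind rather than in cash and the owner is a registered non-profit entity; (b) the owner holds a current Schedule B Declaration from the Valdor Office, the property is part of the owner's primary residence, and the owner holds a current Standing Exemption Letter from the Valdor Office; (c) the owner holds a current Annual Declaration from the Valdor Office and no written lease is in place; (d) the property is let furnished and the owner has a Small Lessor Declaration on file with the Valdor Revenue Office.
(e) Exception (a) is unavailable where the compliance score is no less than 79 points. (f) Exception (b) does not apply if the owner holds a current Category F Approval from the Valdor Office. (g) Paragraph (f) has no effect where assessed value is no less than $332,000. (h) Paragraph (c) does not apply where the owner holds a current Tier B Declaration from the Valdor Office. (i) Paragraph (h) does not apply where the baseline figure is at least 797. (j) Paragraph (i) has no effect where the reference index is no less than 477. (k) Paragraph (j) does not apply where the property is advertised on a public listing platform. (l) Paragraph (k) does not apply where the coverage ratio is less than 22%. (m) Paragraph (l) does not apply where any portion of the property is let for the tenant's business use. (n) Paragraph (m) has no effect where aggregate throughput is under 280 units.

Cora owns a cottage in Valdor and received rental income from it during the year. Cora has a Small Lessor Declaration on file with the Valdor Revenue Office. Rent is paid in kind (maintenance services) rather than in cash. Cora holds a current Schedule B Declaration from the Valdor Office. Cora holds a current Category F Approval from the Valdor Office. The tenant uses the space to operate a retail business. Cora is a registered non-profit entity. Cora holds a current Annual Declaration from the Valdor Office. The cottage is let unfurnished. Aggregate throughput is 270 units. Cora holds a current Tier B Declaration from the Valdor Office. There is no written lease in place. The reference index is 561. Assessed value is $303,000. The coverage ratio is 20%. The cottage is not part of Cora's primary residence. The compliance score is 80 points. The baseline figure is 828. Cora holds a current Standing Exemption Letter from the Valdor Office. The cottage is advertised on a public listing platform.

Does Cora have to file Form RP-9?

Exception (a): rent is paid in kind; Cora is a registered non-profit — every condition holds. However, paragraph (e) must be considered: (e) operates — the compliance score is 80 points, meeting the 79 points threshold. So (a) is unavailable.
Exception (b) fails — the cottage is not part of the primary residence.
All of (c)'s requirements are met (a current Annual Declaration is held; there is no written lease). However, paragraphs (h)–(n) must be considered: (h) operates against (c): a current Tier B Declaration is held. (i) operates (the baseline figure is 828, meeting the 797 threshold), but is overridden by (j): (j) operates against (i): the reference index is 561, meeting the 477 threshold. (k) would limit (j) — the property is publicly advertised — but (l) sets (k) aside: (l) operates against (k): the coverage ratio is 20%, less than the 22% limit. (m) is triggered (the space is let for business use), but is overridden by (n): (n) operates against (m): aggregate throughput is 270 units, under the 280 units limit. Exception (c) does not apply.
Exception (d) requires that the property is let furnished; but the property is let unfurnished, so (d) is unavailable.
Every exception is unavailable, so the rule governs.

Yes — Cora must file Form RP-9.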